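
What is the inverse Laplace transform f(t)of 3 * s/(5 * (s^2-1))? 3 * cosh(t)/5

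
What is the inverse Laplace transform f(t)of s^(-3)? t^2/2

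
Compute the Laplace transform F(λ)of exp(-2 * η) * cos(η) (λ + 2)/((λ + 2)^2 + 1)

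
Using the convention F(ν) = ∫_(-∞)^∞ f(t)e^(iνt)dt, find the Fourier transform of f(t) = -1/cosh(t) -pi/cosh(pi*ν/2)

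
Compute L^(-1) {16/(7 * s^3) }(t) 8 * t^2/7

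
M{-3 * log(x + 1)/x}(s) 3 * pi * csc(pi * s)/(s - 1)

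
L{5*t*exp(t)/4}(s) 5/(4*(s - 1)^2)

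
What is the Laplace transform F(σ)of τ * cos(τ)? (σ^2-1)/(σ^2+1)^2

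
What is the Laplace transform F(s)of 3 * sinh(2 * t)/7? 6/(7 * (s^2 - 4))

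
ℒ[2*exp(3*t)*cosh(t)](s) 2*(s - 3)/((s - 3)^2 - 1)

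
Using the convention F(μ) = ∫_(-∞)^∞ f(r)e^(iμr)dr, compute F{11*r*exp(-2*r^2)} 11*sqrt(2)*I*sqrt(pi)*μ*exp(-μ^2/8)/8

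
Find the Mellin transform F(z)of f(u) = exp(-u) gamma(z)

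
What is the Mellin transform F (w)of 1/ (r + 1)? pi*csc (pi*w)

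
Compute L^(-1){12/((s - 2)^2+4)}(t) 6*exp(2*t)*sin(2*t)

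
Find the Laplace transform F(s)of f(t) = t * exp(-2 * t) (s+2)^(-2)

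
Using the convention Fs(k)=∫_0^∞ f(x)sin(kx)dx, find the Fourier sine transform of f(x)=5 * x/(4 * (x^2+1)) 5 * pi * exp(-k)/8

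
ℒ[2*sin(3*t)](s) 6/(s^2+9)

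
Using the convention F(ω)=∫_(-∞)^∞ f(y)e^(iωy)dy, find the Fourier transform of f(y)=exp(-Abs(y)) 2/(ω^2 + 1)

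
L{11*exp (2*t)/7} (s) 11/ (7*(s - 2))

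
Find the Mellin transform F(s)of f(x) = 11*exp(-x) 11*gamma(s)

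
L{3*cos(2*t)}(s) 3*s/(s^2 + 4)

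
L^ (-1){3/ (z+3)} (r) 3*exp (-3*r)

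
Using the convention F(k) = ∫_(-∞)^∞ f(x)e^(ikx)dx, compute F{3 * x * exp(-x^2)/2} 3 * I * sqrt(pi) * k * exp(-k^2/4)/4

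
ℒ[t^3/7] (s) 6/(7 * s^4)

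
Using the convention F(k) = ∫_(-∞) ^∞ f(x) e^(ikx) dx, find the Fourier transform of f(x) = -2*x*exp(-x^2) -I*sqrt(pi)*k*exp(-k^2/4) 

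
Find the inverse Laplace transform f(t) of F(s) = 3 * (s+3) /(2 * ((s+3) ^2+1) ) 3 * exp(-3 * t) * cos(t) /2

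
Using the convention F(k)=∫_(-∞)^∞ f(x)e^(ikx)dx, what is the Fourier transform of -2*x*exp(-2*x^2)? -sqrt(2)*I*sqrt(pi)*k*exp(-k^2/8)/4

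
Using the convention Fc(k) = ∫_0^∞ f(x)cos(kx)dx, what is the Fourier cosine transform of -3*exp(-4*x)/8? -3/(2*k^2 + 32)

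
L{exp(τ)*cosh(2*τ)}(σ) (σ - 1)/((σ - 1)^2 - 4)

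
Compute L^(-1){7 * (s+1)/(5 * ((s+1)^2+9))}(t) 7 * exp(-t) * cos(3 * t)/5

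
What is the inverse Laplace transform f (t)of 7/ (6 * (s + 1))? 7 * exp (-t)/6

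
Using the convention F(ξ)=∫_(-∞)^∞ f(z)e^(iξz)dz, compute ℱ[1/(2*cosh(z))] pi/(2*cosh(pi*ξ/2))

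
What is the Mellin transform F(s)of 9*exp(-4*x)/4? 9*gamma(s)/(4*2^(2*s))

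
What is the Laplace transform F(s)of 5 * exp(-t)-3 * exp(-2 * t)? 5/(s+1)-3/(s+2)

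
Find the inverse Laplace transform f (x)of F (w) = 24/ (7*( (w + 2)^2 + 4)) 12*exp (-2*x)*sin (2*x)/7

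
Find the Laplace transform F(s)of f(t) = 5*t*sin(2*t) 20*s/(s^2 + 4)^2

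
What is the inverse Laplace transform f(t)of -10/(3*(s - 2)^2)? -10*t*exp(2*t)/3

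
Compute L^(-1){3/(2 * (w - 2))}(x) 3 * exp(2 * x)/2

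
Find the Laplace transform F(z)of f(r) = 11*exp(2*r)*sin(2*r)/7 22/(7*((z - 2)^2 + 4))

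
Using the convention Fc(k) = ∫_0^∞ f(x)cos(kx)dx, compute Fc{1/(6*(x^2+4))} pi*exp(-2*k)/24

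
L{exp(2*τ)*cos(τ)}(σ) (σ - 2)/((σ - 2)^2 + 1)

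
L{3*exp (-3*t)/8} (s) 3/ (8*(s+3))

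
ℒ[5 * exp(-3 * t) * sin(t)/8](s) 5/(8 * ((s + 3)^2 + 1))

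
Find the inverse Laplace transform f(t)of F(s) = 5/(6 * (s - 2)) 5 * exp(2 * t)/6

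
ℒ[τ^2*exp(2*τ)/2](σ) (σ - 2)^(-3)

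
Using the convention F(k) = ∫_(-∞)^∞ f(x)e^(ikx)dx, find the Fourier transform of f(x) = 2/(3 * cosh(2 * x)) pi/(3 * cosh(pi * k/4))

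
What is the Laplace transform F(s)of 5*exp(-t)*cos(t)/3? 5*(s + 1)/(3*((s + 1)^2 + 1))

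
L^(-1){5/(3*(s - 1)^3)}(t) 5*t^2*exp(t)/6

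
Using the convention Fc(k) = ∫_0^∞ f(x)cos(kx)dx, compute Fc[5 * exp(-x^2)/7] 5 * sqrt(pi) * exp(-k^2/4)/14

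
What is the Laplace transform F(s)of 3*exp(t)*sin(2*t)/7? 6/(7*((s - 1)^2+4))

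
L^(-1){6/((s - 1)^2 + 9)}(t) 2 * exp(t) * sin(3 * t)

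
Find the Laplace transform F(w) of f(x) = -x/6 -1/(6*w^2) 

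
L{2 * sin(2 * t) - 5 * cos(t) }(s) 4/(s^2+4) - 5 * s/(s^2+1) 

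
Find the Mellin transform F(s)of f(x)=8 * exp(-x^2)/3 4 * gamma(s/2)/3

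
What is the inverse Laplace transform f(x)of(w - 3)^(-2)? x*exp(3*x)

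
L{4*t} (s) 4/s^2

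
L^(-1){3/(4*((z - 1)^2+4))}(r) 3*exp(r)*sin(2*r)/8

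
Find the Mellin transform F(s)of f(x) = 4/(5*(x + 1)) 4*pi*csc(pi*s)/5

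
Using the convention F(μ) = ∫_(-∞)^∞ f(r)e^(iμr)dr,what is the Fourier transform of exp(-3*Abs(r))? 6/(μ^2 + 9)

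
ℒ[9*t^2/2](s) 9/s^3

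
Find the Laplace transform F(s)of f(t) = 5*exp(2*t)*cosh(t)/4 5*(s - 2)/(4*((s - 2)^2-1))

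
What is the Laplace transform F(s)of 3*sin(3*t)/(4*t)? 3*atan(3/s)/4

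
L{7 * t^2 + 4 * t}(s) 14/s^3 + 4/s^2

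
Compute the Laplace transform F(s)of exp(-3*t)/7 1/(7*(s + 3))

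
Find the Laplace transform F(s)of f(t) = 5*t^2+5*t 10/s^3+5/s^2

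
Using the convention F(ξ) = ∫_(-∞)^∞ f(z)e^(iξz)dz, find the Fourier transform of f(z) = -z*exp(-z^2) -I*sqrt(pi)*ξ*exp(-ξ^2/4)/2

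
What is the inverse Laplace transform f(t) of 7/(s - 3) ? 7*exp(3*t) 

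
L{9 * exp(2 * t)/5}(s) 9/(5 * (s - 2))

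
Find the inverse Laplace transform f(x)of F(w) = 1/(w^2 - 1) sinh(x)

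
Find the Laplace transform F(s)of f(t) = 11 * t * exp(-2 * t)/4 11/(4 * (s + 2)^2)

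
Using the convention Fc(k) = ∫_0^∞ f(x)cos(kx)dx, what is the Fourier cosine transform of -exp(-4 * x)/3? -4/(3 * k^2 + 48)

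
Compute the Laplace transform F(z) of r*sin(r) 2*z/(z^2 + 1) ^2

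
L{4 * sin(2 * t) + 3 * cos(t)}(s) 3 * s/(s^2 + 1) + 8/(s^2 + 4)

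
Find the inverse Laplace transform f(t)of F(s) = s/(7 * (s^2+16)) cos(4 * t)/7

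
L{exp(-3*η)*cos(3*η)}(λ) (λ + 3)/((λ + 3)^2 + 9)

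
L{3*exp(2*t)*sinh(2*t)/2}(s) 3/(s*(s - 4))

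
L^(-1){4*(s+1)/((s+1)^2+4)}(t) 4*exp(-t)*cos(2*t)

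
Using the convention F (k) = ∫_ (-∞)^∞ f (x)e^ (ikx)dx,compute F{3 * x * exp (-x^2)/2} 3 * I * sqrt (pi) * k * exp (-k^2/4)/4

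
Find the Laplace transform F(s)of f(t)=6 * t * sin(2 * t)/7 24 * s/(7 * (s^2 + 4)^2)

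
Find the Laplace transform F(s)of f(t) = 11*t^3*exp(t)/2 33/(s - 1)^4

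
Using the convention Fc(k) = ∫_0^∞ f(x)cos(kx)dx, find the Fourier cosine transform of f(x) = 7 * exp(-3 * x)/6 7/(2 * (k^2 + 9))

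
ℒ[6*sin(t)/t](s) 6*atan(1/s)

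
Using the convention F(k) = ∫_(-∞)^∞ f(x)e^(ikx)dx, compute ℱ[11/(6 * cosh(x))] 11 * pi/(6 * cosh(pi * k/2))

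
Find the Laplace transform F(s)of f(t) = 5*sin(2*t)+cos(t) 10/(s^2+4)+s/(s^2+1)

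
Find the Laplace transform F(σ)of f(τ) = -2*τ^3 -12/σ^4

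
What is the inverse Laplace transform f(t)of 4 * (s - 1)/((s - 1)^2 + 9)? 4 * exp(t) * cos(3 * t)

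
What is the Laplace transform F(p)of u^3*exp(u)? 6/(p - 1)^4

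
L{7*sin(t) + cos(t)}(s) 7/(s^2 + 1) + s/(s^2 + 1)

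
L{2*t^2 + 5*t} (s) 5/s^2 + 4/s^3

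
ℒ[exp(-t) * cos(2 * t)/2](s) (s + 1)/(2 * ((s + 1)^2 + 4))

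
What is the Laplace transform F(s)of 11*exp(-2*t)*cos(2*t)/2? 11*(s + 2)/(2*((s + 2)^2 + 4))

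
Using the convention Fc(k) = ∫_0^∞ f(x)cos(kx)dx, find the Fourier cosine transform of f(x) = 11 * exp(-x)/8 11/(8 * (k^2 + 1))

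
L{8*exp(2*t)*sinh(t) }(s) 8/((s - 2) ^2 - 1) 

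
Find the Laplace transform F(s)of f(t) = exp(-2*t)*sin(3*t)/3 1/((s+2)^2+9)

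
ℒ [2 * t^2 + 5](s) 5/s + 4/s^3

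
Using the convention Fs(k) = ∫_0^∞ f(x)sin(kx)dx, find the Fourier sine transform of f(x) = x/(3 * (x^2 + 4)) pi * exp(-2 * k)/6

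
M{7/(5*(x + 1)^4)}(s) 7*gamma(s)*gamma(4 - s)/30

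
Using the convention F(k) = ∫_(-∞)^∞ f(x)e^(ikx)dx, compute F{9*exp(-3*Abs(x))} 54/(k^2 + 9)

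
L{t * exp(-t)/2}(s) 1/(2 * (s + 1)^2)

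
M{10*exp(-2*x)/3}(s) 10*gamma(s)/(3*2^s)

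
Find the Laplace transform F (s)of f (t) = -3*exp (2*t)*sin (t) -3/ ( (s - 2)^2+1)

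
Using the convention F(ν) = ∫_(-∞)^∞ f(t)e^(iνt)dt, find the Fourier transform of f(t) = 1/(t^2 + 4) pi * exp(-2 * Abs(ν))/2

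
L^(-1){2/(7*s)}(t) 2/7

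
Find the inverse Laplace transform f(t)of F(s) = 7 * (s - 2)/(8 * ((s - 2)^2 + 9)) 7 * exp(2 * t) * cos(3 * t)/8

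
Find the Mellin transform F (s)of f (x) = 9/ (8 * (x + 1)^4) 3 * gamma (s) * gamma (4 - s)/16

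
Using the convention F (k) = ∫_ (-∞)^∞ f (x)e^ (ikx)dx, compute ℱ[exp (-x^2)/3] sqrt (pi)*exp (-k^2/4)/3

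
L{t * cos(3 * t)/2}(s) (s^2 - 9)/(2 * (s^2+9)^2)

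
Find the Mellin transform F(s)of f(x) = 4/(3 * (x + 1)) 4 * pi * csc(pi * s)/3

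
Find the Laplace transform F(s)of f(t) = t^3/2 3/s^4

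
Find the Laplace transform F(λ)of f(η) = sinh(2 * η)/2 1/(λ^2 - 4)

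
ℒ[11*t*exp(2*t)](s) 11/(s - 2)^2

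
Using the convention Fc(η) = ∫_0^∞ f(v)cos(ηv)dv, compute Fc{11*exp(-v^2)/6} 11*sqrt(pi)*exp(-η^2/4)/12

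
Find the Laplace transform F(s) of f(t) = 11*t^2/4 11/(2*s^3) 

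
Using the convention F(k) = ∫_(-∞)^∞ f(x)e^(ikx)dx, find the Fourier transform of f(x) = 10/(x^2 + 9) 10 * pi * exp(-3 * Abs(k))/3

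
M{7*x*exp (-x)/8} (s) 7*gamma (s + 1)/8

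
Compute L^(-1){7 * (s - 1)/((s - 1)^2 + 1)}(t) 7 * exp(t) * cos(t)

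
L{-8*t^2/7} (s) -16/ (7*s^3)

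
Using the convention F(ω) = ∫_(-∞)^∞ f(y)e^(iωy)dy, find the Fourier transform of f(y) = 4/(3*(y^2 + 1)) 4*pi*exp(-Abs(ω))/3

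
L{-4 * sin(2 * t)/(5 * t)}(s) -4 * atan(2/s)/5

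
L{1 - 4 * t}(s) 1/s - 4/s^2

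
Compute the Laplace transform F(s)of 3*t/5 3/(5*s^2)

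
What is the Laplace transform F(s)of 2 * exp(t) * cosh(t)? 2 * (s - 1)/(s * (s - 2))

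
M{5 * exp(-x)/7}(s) 5 * gamma(s)/7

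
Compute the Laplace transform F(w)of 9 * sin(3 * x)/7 27/(7 * (w^2+9))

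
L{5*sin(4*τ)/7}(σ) 20/(7*(σ^2 + 16))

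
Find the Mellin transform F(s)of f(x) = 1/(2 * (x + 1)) pi * csc(pi * s)/2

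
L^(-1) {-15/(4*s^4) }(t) -5*t^3/8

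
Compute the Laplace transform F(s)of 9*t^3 54/s^4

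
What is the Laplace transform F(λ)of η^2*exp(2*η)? 2/(λ - 2)^3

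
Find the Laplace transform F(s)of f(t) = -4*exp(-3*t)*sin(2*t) -8/((s + 3)^2 + 4)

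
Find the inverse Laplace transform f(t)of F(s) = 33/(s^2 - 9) 11*sinh(3*t)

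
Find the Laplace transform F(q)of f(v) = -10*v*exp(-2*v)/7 -10/(7*(q + 2)^2)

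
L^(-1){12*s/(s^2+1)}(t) 12*cos(t)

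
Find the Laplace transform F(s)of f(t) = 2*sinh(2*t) 4/(s^2 - 4)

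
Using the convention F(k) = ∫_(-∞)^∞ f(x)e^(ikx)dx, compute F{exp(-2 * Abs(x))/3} 4/(3 * (k^2 + 4))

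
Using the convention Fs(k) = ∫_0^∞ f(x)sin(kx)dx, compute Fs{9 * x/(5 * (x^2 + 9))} 9 * pi * exp(-3 * k)/10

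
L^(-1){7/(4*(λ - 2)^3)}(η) 7*η^2*exp(2*η)/8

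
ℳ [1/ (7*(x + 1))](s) pi*csc (pi*s)/7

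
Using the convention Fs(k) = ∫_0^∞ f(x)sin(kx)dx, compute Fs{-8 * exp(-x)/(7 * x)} -8 * atan(k)/7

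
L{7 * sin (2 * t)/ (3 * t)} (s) 7 * atan (2/s)/3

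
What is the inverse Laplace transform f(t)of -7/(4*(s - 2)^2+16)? -7*exp(2*t)*sin(2*t)/8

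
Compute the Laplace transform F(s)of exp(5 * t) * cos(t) (s - 5)/((s - 5)^2 + 1)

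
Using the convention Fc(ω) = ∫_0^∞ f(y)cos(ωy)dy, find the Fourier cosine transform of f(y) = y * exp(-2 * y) (4 - ω^2)/(ω^2 + 4)^2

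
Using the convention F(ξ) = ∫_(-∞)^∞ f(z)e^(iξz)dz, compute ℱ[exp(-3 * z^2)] sqrt(3) * sqrt(pi) * exp(-ξ^2/12)/3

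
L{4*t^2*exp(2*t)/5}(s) 8/(5*(s - 2)^3)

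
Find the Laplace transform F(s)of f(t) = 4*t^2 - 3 8/s^3 - 3/s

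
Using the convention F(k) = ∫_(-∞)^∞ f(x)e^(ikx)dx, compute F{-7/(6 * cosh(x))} -7 * pi/(6 * cosh(pi * k/2))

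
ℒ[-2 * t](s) -2/s^2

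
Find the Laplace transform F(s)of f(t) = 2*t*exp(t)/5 2/(5*(s - 1)^2)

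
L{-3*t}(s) -3/s^2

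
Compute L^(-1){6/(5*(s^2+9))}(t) 2*sin(3*t)/5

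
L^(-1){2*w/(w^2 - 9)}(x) 2*cosh(3*x)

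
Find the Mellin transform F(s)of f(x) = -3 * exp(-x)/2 -3 * gamma(s)/2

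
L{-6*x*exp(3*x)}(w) -6/(w - 3)^2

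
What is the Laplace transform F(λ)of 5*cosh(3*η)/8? 5*λ/(8*(λ^2 - 9))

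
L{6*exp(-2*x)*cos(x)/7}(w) 6*(w+2)/(7*((w+2)^2+1))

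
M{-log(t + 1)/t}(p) pi*csc(pi*p)/(p - 1)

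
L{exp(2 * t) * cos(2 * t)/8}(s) (s - 2)/(8 * ((s - 2)^2 + 4))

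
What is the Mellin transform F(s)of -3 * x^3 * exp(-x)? -3 * gamma(s + 3)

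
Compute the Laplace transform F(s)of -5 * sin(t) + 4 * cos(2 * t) 4 * s/(s^2 + 4)-5/(s^2 + 1)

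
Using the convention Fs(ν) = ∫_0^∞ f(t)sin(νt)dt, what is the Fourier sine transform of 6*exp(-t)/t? 6*atan(ν)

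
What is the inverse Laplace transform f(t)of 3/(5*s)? 3/5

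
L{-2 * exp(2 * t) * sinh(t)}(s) -2/((s - 2)^2 - 1)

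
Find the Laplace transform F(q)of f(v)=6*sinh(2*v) 12/(q^2 - 4)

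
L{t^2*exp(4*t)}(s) 2/(s - 4)^3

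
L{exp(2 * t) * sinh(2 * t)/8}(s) 1/(4 * s * (s - 4))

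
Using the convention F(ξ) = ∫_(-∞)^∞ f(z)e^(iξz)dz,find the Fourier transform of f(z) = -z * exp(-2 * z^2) -sqrt(2) * I * sqrt(pi) * ξ * exp(-ξ^2/8)/8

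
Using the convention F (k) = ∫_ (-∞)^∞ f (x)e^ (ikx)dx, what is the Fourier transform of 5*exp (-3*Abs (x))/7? 30/ (7*(k^2 + 9))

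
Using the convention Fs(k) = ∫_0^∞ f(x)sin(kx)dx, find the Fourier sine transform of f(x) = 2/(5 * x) pi/5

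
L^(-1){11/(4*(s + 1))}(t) 11*exp(-t)/4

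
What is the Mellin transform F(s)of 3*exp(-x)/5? 3*gamma(s)/5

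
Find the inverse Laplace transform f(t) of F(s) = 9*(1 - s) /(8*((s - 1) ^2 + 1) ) -9*exp(t)*cos(t) /8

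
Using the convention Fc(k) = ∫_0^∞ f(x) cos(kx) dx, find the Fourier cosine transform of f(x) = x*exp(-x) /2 (1 - k^2) /(2*(k^2 + 1) ^2) 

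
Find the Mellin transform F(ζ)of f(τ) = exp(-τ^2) gamma(ζ/2)/2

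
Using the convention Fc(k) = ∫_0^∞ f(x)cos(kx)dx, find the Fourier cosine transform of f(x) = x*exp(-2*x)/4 (4 - k^2)/(4*(k^2 + 4)^2)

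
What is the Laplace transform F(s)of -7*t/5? -7/(5*s^2)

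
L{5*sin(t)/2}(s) 5/(2*(s^2+1))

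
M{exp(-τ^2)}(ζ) gamma(ζ/2)/2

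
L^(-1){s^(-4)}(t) t^3/6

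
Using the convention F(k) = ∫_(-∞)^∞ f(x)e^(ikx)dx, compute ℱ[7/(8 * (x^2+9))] 7 * pi * exp(-3 * Abs(k))/24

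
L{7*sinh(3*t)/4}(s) 21/(4*(s^2-9))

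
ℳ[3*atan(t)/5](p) -3*pi*sec(pi*p/2)/(10*p)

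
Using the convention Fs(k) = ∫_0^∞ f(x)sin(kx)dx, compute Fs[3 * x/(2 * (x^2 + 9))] 3 * pi * exp(-3 * k)/4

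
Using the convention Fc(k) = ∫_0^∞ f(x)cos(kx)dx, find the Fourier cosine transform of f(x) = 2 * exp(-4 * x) 8/(k^2 + 16)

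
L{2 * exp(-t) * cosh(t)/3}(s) 2 * (s + 1)/(3 * s * (s + 2))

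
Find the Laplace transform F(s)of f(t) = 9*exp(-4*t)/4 9/(4*(s + 4))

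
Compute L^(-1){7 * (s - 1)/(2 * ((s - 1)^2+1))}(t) 7 * exp(t) * cos(t)/2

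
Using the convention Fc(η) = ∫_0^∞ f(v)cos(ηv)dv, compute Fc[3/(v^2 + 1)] 3 * pi * exp(-η)/2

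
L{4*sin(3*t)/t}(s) 4*atan(3/s)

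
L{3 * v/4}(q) 3/(4 * q^2)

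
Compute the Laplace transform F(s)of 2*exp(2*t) 2/(s - 2)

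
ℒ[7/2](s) 7/(2 * s)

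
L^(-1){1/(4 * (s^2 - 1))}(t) sinh(t)/4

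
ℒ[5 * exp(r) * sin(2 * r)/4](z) 5/(2 * ((z - 1)^2+4))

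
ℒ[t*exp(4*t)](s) (s - 4)^(-2)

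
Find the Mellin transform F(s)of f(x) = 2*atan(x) -pi*sec(pi*s/2)/s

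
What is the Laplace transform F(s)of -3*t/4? -3/(4*s^2)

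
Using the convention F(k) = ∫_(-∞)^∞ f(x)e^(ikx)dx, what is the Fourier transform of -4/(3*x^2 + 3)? -4*pi*exp(-Abs(k))/3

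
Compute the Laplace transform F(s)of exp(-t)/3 1/(3 * (s + 1))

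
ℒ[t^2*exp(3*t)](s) 2/(s - 3)^3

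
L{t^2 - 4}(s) 2/s^3 - 4/s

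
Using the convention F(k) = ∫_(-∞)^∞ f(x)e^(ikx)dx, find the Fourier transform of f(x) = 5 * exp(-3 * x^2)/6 5 * sqrt(3) * sqrt(pi) * exp(-k^2/12)/18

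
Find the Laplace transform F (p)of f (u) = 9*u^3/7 54/ (7*p^4)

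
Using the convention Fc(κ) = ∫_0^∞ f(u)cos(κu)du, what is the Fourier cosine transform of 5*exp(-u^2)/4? 5*sqrt(pi)*exp(-κ^2/4)/8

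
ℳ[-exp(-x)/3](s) -gamma(s)/3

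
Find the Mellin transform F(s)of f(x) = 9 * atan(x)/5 -9 * pi * sec(pi * s/2)/(10 * s)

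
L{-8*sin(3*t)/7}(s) -24/(7*s^2 + 63)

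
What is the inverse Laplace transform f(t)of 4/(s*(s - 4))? 2*exp(2*t)*sinh(2*t)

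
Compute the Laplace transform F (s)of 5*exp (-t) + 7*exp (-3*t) 7/ (s + 3) + 5/ (s + 1)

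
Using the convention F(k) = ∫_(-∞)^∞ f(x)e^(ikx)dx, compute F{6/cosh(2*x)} 3*pi/cosh(pi*k/4)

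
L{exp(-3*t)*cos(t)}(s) (s + 3)/((s + 3)^2 + 1)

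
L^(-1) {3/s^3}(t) 3*t^2/2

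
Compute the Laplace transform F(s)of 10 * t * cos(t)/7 10 * (s^2 - 1)/(7 * (s^2+1)^2)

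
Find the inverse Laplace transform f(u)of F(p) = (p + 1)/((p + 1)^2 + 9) exp(-u) * cos(3 * u)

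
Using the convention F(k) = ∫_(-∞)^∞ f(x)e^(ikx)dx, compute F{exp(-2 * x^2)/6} sqrt(2) * sqrt(pi) * exp(-k^2/8)/12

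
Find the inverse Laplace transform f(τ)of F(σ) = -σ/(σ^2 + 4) -cos(2*τ)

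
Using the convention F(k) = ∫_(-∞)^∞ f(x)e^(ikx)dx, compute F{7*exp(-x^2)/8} 7*sqrt(pi)*exp(-k^2/4)/8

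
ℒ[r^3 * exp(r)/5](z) 6/(5 * (z - 1)^4)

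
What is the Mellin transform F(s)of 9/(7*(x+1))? 9*pi*csc(pi*s)/7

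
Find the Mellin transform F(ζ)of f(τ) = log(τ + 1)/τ -pi*csc(pi*ζ)/(ζ - 1)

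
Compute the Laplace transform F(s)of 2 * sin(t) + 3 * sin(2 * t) 6/(s^2 + 4) + 2/(s^2 + 1)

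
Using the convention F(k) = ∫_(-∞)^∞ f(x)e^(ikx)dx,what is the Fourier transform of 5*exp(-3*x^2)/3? 5*sqrt(3)*sqrt(pi)*exp(-k^2/12)/9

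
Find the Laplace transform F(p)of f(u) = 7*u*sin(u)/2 7*p/(p^2 + 1)^2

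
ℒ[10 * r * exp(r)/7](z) 10/(7 * (z - 1)^2)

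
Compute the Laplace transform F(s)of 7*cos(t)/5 7*s/(5*(s^2 + 1))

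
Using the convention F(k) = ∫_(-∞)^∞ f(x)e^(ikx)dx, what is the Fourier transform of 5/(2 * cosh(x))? 5 * pi/(2 * cosh(pi * k/2))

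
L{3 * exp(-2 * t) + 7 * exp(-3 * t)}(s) 7/(s + 3) + 3/(s + 2)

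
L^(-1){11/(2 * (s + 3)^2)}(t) 11 * t * exp(-3 * t)/2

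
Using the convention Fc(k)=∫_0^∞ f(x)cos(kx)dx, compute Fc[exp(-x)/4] 1/(4*(k^2 + 1))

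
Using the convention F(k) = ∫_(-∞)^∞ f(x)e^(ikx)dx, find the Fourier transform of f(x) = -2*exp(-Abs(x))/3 -4/(3*k^2+3)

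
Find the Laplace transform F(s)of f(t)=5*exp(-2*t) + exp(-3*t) 1/(s + 3) + 5/(s + 2)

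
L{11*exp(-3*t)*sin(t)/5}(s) 11/(5*((s + 3)^2 + 1))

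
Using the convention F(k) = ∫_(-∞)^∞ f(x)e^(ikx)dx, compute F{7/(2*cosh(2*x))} 7*pi/(4*cosh(pi*k/4))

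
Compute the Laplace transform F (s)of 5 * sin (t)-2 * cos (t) 5/ (s^2 + 1)-2 * s/ (s^2 + 1)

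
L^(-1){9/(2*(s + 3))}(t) 9*exp(-3*t)/2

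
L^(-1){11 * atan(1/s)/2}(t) 11 * sin(t)/(2 * t)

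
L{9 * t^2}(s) 18/s^3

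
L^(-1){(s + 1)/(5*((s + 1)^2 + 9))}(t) exp(-t)*cos(3*t)/5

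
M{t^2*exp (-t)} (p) gamma (p+2)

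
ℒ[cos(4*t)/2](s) s/(2*(s^2 + 16))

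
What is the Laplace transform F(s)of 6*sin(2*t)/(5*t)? 6*atan(2/s)/5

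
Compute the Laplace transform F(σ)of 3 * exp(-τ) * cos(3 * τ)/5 3 * (σ + 1)/(5 * ((σ + 1)^2 + 9))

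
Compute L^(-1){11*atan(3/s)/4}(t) 11*sin(3*t)/(4*t)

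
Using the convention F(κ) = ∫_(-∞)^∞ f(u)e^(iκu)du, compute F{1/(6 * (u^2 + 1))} pi * exp(-Abs(κ))/6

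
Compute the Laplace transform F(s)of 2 2/s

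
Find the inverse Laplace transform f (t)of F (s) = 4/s 4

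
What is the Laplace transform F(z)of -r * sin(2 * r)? -4 * z/(z^2+4)^2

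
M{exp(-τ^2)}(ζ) gamma(ζ/2)/2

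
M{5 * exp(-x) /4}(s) 5 * gamma(s) /4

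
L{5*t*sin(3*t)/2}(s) 15*s/(s^2 + 9)^2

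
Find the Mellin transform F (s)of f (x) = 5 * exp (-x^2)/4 5 * gamma (s/2)/8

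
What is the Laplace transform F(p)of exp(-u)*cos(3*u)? (p+1)/((p+1)^2+9)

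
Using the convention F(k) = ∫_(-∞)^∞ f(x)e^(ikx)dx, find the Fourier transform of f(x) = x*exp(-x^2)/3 I*sqrt(pi)*k*exp(-k^2/4)/6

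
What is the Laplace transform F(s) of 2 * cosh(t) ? 2 * s/(s^2 - 1) 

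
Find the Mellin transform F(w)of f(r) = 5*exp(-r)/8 5*gamma(w)/8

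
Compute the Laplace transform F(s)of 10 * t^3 60/s^4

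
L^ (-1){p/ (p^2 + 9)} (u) cos (3*u)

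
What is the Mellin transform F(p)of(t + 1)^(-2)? (-pi * p + pi)/sin(pi * p)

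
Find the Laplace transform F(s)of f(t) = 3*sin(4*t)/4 3/(s^2 + 16)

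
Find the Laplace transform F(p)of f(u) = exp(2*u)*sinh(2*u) 2/(p*(p - 4))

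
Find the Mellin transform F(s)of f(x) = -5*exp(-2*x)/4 -5*gamma(s)/(4*2^s)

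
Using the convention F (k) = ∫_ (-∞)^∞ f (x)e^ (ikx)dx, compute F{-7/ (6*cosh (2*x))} -7*pi/ (12*cosh (pi*k/4))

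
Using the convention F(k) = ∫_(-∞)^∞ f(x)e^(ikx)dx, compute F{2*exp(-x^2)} 2*sqrt(pi)*exp(-k^2/4)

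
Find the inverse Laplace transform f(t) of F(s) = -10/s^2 -10*t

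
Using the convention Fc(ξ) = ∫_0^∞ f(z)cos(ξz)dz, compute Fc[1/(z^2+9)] pi*exp(-3*ξ)/6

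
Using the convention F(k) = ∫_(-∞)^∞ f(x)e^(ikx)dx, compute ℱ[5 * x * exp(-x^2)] 5 * I * sqrt(pi) * k * exp(-k^2/4)/2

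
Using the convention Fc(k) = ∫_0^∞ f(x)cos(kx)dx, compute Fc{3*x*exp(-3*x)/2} 3*(9 - k^2)/(2*(k^2+9)^2)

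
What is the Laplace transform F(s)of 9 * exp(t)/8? 9/(8 * (s - 1))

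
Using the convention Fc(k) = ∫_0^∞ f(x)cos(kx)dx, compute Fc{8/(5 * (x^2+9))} 4 * pi * exp(-3 * k)/15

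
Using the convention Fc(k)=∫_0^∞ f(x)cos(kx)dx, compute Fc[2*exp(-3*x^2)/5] sqrt(3)*sqrt(pi)*exp(-k^2/12)/15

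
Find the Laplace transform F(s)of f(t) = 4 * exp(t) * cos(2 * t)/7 4 * (s - 1)/(7 * ((s - 1)^2 + 4))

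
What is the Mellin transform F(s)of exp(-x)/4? gamma(s)/4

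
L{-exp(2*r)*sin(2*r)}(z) -2/((z - 2)^2 + 4)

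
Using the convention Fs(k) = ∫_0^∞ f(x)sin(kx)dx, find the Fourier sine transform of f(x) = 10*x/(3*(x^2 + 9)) 5*pi*exp(-3*k)/3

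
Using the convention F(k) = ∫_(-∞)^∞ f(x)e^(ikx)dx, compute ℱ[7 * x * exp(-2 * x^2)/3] 7 * sqrt(2) * I * sqrt(pi) * k * exp(-k^2/8)/24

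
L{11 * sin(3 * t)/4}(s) 33/(4 * (s^2+9))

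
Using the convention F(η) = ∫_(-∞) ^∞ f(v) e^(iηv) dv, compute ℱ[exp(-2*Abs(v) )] 4/(η^2 + 4) 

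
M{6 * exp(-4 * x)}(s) 6 * gamma(s)/2^(2 * s)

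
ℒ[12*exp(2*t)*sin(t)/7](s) 12/(7*((s - 2)^2 + 1))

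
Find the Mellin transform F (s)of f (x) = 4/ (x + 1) 4 * pi * csc (pi * s)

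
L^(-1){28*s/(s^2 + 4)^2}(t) 7*t*sin(2*t)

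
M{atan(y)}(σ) -pi * sec(pi * σ/2)/(2 * σ)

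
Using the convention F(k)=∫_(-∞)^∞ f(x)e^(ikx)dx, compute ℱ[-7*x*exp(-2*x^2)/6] -7*sqrt(2)*I*sqrt(pi)*k*exp(-k^2/8)/48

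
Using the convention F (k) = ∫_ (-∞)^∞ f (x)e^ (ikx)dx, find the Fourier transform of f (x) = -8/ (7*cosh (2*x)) -4*pi/ (7*cosh (pi*k/4))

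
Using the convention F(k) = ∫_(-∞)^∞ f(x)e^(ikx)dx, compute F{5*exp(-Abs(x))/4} 5/(2*(k^2 + 1))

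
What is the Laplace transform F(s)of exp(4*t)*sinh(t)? 1/((s - 4)^2 - 1)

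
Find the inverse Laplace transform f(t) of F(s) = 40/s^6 t^5/3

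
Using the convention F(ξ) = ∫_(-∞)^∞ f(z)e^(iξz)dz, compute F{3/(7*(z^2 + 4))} 3*pi*exp(-2*Abs(ξ))/14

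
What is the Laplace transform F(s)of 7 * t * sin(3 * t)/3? 14 * s/(s^2+9)^2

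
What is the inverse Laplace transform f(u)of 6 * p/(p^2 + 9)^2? u * sin(3 * u)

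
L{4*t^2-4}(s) 8/s^3-4/s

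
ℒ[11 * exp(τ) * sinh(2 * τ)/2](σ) 11/((σ - 1)^2 - 4)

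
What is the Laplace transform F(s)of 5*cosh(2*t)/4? 5*s/(4*(s^2 - 4))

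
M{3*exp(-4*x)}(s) 3*gamma(s)/4^s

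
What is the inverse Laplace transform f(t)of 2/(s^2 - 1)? 2*sinh(t)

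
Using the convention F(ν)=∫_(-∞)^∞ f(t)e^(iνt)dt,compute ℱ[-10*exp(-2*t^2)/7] -5*sqrt(2)*sqrt(pi)*exp(-ν^2/8)/7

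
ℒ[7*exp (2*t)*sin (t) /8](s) 7/ (8*( (s - 2) ^2 + 1) ) 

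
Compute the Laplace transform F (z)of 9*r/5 9/ (5*z^2)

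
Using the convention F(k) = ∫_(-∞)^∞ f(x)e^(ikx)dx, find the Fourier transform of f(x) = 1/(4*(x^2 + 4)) pi*exp(-2*Abs(k))/8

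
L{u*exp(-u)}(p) (p + 1)^(-2)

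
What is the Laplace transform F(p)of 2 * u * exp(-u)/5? 2/(5 * (p+1)^2)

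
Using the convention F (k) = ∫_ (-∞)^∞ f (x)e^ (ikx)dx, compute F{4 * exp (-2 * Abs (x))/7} 16/ (7 * (k^2 + 4))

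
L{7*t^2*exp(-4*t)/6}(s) 7/(3*(s+4)^3)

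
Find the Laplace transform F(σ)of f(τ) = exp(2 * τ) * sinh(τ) 1/((σ - 2)^2 - 1)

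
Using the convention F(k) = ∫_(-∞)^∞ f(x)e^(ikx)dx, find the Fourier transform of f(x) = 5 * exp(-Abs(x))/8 5/(4 * (k^2 + 1))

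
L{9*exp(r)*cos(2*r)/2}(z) 9*(z - 1)/(2*((z - 1)^2 + 4))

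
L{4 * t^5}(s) 480/s^6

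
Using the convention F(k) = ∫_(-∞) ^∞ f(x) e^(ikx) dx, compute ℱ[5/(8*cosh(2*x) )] 5*pi/(16*cosh(pi*k/4) ) 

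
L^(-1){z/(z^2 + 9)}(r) cos(3*r)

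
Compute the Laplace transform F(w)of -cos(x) -w/(w^2 + 1)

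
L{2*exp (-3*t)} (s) 2/ (s + 3)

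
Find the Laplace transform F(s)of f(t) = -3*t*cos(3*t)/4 3*(9 - s^2)/(4*(s^2 + 9)^2)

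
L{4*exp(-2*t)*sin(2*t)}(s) 8/((s+2)^2+4)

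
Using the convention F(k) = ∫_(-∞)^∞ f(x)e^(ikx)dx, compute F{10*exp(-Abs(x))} 20/(k^2 + 1)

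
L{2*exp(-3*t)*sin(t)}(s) 2/((s + 3)^2 + 1)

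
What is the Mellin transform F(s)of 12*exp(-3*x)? 12*gamma(s)/3^s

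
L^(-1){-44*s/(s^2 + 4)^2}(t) -11*t*sin(2*t)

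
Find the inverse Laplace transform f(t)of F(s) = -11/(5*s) -11/5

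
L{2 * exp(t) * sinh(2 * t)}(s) 4/((s - 1)^2-4)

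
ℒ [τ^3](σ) 6/σ^4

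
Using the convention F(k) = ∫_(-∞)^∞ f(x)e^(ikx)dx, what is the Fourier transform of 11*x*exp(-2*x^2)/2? 11*sqrt(2)*I*sqrt(pi)*k*exp(-k^2/8)/16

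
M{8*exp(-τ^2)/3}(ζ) 4*gamma(ζ/2)/3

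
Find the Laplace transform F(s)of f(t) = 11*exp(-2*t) 11/(s + 2)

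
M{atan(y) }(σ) -pi * sec(pi * σ/2) /(2 * σ) 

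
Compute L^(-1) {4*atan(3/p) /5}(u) 4*sin(3*u) /(5*u) 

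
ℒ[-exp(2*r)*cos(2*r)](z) (2 - z)/((z - 2)^2 + 4)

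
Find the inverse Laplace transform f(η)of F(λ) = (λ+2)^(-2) η*exp(-2*η)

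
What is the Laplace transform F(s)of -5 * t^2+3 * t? 3/s^2 - 10/s^3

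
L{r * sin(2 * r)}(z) 4 * z/(z^2 + 4)^2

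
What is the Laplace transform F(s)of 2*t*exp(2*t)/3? 2/(3*(s - 2)^2)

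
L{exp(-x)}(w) 1/(w + 1)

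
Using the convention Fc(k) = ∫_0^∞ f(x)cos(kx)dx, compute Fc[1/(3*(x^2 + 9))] pi*exp(-3*k)/18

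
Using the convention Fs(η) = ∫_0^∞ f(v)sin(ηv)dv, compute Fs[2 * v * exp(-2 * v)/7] 8 * η/(7 * (η^2 + 4)^2)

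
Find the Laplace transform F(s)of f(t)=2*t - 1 2/s^2 - 1/s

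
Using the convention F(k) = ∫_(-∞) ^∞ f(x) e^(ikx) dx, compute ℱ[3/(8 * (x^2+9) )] pi * exp(-3 * Abs(k) ) /8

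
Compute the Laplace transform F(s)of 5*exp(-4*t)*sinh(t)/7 5/(7*((s + 4)^2 - 1))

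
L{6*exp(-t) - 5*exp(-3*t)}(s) 6/(s + 1) - 5/(s + 3)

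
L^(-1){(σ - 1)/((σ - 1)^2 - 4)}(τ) exp(τ)*cosh(2*τ)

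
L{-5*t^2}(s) -10/s^3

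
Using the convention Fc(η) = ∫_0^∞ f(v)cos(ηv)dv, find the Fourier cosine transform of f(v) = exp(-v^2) sqrt(pi)*exp(-η^2/4)/2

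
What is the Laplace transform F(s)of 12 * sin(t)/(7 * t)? 12 * atan(1/s)/7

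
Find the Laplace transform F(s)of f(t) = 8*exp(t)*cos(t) 8*(s - 1)/((s - 1)^2 + 1)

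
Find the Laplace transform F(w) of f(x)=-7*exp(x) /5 -7/(5*w - 5) 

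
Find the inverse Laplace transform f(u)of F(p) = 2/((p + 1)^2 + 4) exp(-u) * sin(2 * u)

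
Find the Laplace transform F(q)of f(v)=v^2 2/q^3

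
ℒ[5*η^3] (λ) 30/λ^4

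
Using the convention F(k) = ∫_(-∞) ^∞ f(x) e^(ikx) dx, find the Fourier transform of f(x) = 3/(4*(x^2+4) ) 3*pi*exp(-2*Abs(k) ) /8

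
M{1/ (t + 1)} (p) pi*csc (pi*p)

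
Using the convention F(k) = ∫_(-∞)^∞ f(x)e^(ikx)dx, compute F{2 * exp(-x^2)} 2 * sqrt(pi) * exp(-k^2/4)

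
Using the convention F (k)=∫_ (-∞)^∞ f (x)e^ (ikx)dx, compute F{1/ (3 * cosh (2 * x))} pi/ (6 * cosh (pi * k/4))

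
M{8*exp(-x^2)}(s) 4*gamma(s/2)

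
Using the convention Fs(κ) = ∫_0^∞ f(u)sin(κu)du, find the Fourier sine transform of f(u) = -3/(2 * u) -3 * pi/4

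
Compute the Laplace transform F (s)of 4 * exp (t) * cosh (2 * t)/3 4 * (s - 1)/ (3 * ( (s - 1)^2-4))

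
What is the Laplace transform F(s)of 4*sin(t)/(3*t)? 4*atan(1/s)/3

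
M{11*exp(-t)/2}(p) 11*gamma(p)/2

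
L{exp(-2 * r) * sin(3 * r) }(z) 3/((z + 2) ^2 + 9) 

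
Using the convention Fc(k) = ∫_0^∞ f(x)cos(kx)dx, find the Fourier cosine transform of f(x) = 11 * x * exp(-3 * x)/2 11 * (9 - k^2)/(2 * (k^2 + 9)^2)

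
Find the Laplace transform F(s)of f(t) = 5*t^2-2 10/s^3-2/s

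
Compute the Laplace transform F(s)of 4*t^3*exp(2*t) 24/(s - 2)^4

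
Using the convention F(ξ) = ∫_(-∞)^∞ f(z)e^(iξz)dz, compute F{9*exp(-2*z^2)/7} 9*sqrt(2)*sqrt(pi)*exp(-ξ^2/8)/14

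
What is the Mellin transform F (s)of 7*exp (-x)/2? 7*gamma (s)/2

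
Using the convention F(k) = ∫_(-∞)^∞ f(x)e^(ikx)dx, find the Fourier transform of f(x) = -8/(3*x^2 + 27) -8*pi*exp(-3*Abs(k))/9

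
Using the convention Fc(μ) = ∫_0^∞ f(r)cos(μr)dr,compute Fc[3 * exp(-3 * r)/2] 9/(2 * (μ^2 + 9))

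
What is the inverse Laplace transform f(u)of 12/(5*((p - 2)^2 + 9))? 4*exp(2*u)*sin(3*u)/5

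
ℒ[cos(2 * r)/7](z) z/(7 * (z^2 + 4))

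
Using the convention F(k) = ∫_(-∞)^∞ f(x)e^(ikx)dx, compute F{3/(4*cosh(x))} 3*pi/(4*cosh(pi*k/2))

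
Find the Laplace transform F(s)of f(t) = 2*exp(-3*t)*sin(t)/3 2/(3*((s + 3)^2 + 1))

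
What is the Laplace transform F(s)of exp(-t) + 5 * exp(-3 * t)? 1/(s + 1) + 5/(s + 3)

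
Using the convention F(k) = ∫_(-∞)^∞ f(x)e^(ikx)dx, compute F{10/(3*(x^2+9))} 10*pi*exp(-3*Abs(k))/9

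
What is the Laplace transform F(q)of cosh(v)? q/(q^2-1)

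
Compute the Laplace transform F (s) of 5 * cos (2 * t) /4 5 * s/ (4 * (s^2 + 4) ) 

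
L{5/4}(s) 5/(4*s)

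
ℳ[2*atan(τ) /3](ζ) -pi*sec(pi*ζ/2) /(3*ζ) 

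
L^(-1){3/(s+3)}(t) 3*exp(-3*t)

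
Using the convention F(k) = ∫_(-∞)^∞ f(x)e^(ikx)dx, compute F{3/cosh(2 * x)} 3 * pi/(2 * cosh(pi * k/4))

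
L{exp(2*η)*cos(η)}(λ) (λ - 2)/((λ - 2)^2 + 1)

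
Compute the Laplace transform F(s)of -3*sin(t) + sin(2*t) 2/(s^2 + 4) - 3/(s^2 + 1)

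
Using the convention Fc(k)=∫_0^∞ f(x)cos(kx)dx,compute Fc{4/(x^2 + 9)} 2*pi*exp(-3*k)/3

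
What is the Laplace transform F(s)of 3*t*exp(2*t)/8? 3/(8*(s - 2)^2)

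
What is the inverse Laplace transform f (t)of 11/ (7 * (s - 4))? 11 * exp (4 * t)/7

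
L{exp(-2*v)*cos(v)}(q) (q + 2)/((q + 2)^2 + 1)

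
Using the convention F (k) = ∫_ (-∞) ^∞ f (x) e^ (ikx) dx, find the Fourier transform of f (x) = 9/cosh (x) 9*pi/cosh (pi*k/2) 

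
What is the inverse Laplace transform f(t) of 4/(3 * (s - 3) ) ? 4 * exp(3 * t) /3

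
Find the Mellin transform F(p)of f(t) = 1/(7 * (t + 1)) pi * csc(pi * p)/7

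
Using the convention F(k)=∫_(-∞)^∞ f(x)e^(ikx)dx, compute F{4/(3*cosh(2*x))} 2*pi/(3*cosh(pi*k/4))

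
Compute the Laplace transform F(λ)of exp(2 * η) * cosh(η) (λ - 2)/((λ - 2)^2 - 1)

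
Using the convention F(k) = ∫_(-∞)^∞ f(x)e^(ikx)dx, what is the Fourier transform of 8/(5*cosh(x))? 8*pi/(5*cosh(pi*k/2))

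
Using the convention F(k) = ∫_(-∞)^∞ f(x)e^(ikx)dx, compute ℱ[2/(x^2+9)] 2 * pi * exp(-3 * Abs(k))/3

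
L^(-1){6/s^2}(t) 6*t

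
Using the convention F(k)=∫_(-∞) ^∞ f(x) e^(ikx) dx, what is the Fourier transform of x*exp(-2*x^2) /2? sqrt(2)*I*sqrt(pi)*k*exp(-k^2/8) /16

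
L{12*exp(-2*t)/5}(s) 12/(5*(s + 2))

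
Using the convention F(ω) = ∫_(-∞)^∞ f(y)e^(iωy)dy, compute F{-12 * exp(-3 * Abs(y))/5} -72/(5 * ω^2 + 45)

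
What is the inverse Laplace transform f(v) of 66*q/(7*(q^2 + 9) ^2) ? 11*v*sin(3*v) /7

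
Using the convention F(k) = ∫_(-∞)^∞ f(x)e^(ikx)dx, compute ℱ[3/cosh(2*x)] 3*pi/(2*cosh(pi*k/4))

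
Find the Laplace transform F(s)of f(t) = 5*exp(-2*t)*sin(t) 5/((s + 2)^2 + 1)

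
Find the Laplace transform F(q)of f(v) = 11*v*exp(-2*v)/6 11/(6*(q+2)^2)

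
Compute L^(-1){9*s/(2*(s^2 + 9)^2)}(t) 3*t*sin(3*t)/4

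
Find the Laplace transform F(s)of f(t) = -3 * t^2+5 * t 5/s^2 - 6/s^3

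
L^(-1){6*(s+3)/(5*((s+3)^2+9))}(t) 6*exp(-3*t)*cos(3*t)/5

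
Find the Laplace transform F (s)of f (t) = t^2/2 s^ (-3)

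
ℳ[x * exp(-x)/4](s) gamma(s + 1)/4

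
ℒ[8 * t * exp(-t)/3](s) 8/(3 * (s + 1)^2)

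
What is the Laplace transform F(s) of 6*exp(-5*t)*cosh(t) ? 6*(s + 5) /((s + 5) ^2 - 1) 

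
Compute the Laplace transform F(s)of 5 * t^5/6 100/s^6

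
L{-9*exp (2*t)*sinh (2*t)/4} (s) -9/ (2*s*(s - 4))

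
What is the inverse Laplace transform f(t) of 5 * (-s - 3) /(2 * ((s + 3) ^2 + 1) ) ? -5 * exp(-3 * t) * cos(t) /2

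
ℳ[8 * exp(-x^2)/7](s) 4 * gamma(s/2)/7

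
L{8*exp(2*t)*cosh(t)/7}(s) 8*(s - 2)/(7*((s - 2)^2 - 1))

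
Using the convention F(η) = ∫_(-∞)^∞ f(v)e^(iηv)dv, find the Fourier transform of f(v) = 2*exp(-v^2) 2*sqrt(pi)*exp(-η^2/4)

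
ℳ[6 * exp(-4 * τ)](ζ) 6 * gamma(ζ)/2^(2 * ζ)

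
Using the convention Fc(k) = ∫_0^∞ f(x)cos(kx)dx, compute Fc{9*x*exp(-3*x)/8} 9*(9 - k^2)/(8*(k^2 + 9)^2)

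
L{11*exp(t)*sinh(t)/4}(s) 11/(4*s*(s - 2))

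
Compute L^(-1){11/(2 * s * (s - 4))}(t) 11 * exp(2 * t) * sinh(2 * t)/4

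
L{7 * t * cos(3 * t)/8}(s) 7 * (s^2 - 9)/(8 * (s^2 + 9)^2)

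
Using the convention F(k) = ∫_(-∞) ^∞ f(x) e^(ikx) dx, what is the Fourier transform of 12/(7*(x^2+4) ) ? 6*pi*exp(-2*Abs(k) ) /7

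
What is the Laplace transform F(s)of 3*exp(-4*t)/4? 3/(4*(s + 4))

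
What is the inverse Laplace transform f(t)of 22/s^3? 11*t^2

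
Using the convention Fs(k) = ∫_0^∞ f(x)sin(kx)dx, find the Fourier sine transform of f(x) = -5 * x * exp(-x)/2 -5 * k/(k^2 + 1)^2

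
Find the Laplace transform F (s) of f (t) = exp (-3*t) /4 1/ (4*(s + 3) ) 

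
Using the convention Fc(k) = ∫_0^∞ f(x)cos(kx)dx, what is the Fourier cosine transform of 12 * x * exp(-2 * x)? 12 * (4 - k^2)/(k^2+4)^2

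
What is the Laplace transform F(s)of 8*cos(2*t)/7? 8*s/(7*(s^2+4))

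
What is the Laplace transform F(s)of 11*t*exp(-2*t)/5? 11/(5*(s + 2)^2)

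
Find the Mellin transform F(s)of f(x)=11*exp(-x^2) 11*gamma(s/2)/2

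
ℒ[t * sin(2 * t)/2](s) 2 * s/(s^2 + 4)^2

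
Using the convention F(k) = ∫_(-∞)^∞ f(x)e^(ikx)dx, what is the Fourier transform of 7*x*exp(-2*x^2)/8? 7*sqrt(2)*I*sqrt(pi)*k*exp(-k^2/8)/64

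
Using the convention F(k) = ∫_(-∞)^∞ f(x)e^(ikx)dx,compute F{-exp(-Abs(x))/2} -1/(k^2+1)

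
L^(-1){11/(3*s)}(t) 11/3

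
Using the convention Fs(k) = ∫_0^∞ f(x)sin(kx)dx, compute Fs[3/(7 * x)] 3 * pi/14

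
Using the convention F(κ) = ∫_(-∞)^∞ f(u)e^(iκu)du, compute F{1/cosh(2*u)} pi/(2*cosh(pi*κ/4))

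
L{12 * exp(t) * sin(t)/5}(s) 12/(5 * ((s - 1)^2 + 1))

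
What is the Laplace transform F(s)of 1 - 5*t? 1/s - 5/s^2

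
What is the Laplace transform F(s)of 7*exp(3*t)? 7/(s - 3)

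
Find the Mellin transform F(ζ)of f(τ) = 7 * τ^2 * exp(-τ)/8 7 * gamma(ζ + 2)/8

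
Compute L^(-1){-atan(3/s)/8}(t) -sin(3 * t)/(8 * t)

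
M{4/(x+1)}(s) 4*pi*csc(pi*s)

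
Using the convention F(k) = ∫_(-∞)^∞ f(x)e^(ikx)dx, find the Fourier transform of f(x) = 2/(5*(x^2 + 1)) 2*pi*exp(-Abs(k))/5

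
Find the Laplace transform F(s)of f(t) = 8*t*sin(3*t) 48*s/(s^2+9)^2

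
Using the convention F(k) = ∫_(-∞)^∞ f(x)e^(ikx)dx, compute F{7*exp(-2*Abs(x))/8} 7/(2*(k^2+4))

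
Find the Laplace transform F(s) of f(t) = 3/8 3/(8*s) 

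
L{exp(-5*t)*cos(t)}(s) (s + 5)/((s + 5)^2 + 1)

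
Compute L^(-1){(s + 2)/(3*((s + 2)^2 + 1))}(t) exp(-2*t)*cos(t)/3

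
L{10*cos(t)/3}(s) 10*s/(3*(s^2 + 1))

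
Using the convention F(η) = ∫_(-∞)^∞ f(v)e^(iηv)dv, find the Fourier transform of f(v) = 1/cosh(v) pi/cosh(pi*η/2)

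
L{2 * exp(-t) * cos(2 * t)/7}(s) 2 * (s + 1)/(7 * ((s + 1)^2 + 4))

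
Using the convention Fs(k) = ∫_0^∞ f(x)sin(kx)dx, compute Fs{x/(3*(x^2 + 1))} pi*exp(-k)/6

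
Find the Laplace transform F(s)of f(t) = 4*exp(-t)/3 4/(3*(s+1))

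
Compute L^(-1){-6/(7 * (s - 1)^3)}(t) -3 * t^2 * exp(t)/7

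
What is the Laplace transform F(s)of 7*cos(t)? 7*s/(s^2 + 1)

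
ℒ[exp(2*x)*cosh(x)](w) (w - 2)/((w - 2)^2 - 1)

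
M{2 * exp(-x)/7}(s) 2 * gamma(s)/7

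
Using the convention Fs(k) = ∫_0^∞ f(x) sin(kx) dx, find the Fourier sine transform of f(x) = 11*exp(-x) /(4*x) 11*atan(k) /4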